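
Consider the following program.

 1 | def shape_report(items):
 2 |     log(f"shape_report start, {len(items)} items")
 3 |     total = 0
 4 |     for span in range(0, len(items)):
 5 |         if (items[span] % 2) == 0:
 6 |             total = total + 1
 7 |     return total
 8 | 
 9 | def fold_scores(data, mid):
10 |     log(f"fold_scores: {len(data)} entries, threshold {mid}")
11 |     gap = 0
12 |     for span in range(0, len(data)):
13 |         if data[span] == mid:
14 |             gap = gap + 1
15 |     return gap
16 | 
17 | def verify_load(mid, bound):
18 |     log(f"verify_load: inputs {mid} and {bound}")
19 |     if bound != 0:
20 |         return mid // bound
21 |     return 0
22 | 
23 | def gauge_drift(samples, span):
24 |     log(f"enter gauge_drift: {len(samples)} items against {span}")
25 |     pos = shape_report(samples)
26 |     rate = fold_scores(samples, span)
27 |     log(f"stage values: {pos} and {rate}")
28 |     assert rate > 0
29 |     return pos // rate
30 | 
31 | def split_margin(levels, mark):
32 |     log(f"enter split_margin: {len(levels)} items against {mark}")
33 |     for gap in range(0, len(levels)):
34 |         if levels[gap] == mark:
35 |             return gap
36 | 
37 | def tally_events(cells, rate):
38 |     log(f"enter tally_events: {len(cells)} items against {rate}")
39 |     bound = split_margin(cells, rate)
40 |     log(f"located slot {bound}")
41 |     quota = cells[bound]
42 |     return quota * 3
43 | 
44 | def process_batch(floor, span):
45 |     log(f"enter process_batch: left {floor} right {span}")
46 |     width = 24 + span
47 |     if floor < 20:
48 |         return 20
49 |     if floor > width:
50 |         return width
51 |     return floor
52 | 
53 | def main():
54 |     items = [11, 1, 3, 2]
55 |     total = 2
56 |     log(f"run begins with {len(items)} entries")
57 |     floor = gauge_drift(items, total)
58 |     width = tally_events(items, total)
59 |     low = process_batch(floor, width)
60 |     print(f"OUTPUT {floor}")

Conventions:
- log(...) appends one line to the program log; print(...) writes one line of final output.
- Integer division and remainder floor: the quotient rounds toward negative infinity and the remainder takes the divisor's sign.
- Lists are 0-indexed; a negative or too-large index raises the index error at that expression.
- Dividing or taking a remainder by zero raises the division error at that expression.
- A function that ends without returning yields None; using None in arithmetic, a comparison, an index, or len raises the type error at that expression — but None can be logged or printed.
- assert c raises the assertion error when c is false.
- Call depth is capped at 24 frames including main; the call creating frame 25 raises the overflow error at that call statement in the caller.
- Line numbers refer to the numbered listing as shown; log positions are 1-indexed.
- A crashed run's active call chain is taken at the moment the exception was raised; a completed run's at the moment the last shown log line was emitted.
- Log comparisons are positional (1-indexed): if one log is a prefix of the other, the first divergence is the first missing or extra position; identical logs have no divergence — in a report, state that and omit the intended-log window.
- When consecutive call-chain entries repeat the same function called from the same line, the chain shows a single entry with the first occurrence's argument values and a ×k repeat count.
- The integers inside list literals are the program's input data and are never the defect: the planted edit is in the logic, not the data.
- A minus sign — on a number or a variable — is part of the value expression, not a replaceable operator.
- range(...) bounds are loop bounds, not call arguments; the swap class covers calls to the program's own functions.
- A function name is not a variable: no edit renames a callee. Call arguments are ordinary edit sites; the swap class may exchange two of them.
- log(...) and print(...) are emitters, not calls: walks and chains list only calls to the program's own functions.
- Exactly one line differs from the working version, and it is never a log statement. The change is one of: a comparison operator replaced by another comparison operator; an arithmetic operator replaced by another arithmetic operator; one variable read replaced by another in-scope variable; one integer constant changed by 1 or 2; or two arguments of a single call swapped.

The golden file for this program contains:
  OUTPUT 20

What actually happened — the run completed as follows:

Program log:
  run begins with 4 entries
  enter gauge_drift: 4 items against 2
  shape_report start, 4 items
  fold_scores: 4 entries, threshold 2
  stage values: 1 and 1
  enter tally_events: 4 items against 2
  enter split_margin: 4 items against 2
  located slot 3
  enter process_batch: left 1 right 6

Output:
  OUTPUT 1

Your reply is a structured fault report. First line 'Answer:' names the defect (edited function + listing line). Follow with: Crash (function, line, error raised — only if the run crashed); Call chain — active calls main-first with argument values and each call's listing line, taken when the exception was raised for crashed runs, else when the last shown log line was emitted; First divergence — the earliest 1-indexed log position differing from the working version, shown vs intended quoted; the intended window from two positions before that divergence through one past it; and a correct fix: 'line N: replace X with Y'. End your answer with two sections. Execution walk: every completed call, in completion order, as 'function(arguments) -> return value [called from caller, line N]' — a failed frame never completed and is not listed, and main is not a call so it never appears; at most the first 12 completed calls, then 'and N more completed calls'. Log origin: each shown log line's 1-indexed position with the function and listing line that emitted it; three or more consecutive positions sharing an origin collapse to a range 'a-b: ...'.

Answer: the defect is in main at line 60.
The tell: Nothing in the log betrays the bug — only the output does.
Call chain: main -> process_batch(1, 6) (called at line 59).
First divergence: there is none — every log position agrees.
Execution walk:
  shape_report([11, 1, 3, 2]) -> 1  [called from gauge_drift, line 25]
  fold_scores([11, 1, 3, 2], 2) -> 1  [called from gauge_drift, line 26]
  gauge_drift([11, 1, 3, 2], 2) -> 1  [called from main, line 57]
  split_margin([11, 1, 3, 2], 2) -> 3  [called from tally_events, line 39]
  tally_events([11, 1, 3, 2], 2) -> 6  [called from main, line 58]
  process_batch(1, 6) -> 20  [called from main, line 59]
Log origins:
  1: emitted by main (line 56)
  2: emitted by gauge_drift (line 24)
  3: emitted by shape_report (line 2)
  4: emitted by fold_scores (line 10)
  5: emitted by gauge_drift (line 27)
  6: emitted by tally_events (line 38)
  7: emitted by split_margin (line 32)
  8: emitted by tally_events (line 40)
  9: emitted by process_batch (line 45)
A correct fix: line 60: replace `floor` with `low`.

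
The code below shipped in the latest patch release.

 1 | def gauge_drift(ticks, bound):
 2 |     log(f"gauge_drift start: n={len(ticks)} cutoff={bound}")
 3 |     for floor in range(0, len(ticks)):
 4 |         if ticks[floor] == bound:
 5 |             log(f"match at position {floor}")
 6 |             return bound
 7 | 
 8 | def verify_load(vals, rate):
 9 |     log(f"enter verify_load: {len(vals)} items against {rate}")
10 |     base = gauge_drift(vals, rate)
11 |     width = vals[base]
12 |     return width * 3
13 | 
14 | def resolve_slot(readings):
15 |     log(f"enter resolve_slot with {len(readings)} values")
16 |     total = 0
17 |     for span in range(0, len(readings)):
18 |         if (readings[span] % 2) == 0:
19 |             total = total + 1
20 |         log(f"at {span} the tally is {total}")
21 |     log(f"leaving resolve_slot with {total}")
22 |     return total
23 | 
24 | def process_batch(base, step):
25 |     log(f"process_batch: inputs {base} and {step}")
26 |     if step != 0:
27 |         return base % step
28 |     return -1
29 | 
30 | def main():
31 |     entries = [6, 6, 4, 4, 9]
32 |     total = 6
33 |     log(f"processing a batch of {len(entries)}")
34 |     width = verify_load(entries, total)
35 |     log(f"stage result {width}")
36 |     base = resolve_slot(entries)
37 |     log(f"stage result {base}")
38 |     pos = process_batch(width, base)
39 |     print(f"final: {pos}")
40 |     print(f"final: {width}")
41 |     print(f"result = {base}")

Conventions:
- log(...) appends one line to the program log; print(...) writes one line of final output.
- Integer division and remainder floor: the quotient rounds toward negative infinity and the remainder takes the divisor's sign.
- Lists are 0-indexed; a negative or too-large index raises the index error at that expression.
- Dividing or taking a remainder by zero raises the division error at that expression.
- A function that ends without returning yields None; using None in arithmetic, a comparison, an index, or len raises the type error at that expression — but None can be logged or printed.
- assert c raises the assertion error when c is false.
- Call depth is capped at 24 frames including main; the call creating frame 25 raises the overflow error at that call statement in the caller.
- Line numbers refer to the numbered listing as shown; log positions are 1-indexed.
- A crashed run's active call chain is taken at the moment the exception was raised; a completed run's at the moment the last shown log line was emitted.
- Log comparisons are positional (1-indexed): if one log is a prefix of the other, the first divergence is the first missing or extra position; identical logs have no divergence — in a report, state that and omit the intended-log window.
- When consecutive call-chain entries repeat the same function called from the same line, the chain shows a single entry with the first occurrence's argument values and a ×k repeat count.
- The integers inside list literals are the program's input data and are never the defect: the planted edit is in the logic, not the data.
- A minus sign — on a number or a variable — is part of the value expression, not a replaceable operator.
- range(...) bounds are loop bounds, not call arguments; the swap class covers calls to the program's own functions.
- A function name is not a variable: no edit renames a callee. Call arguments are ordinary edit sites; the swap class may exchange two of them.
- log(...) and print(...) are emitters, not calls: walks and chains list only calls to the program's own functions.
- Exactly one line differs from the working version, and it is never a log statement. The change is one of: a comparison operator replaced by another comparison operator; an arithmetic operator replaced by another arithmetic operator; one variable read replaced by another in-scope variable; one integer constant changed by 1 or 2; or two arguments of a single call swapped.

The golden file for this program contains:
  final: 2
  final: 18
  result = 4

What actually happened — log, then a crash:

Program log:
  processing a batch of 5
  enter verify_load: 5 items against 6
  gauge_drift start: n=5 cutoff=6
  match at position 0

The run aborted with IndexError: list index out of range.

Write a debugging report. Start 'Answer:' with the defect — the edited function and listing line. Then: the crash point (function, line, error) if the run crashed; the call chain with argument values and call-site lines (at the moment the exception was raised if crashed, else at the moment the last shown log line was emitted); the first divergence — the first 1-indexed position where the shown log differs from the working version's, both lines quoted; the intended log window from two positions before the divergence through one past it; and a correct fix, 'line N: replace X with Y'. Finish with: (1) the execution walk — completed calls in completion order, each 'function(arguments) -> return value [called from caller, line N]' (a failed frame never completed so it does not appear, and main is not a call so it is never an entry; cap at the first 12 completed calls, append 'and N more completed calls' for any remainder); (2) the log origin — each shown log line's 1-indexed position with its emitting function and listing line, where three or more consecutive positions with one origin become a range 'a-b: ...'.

Answer: the defect is in gauge_drift at line 6.
Core observation: The log ends early — 4 lines, where the working version next logs 'stage result 18'.
Crash: verify_load, line 11, IndexError.
Call chain: main -> verify_load([6, 6, 4, 4, 9], 6) (called at line 34).
First divergence: position 5 — after 4 matching lines the faulty run goes silent; intended next line 'stage result 18'.
Intended log window:
  3: gauge_drift start: n=5 cutoff=6
  4: match at position 0
  5: stage result 18
  6: enter resolve_slot with 5 values
Execution walk:
  gauge_drift([6, 6, 4, 4, 9], 6) -> 6  [called from verify_load, line 10]
Log line origins:
  1: emitted by main (line 33)
  2: emitted by verify_load (line 9)
  3: emitted by gauge_drift (line 2)
  4: emitted by gauge_drift (line 5)
A correct fix: line 6: replace `bound` with `floor`.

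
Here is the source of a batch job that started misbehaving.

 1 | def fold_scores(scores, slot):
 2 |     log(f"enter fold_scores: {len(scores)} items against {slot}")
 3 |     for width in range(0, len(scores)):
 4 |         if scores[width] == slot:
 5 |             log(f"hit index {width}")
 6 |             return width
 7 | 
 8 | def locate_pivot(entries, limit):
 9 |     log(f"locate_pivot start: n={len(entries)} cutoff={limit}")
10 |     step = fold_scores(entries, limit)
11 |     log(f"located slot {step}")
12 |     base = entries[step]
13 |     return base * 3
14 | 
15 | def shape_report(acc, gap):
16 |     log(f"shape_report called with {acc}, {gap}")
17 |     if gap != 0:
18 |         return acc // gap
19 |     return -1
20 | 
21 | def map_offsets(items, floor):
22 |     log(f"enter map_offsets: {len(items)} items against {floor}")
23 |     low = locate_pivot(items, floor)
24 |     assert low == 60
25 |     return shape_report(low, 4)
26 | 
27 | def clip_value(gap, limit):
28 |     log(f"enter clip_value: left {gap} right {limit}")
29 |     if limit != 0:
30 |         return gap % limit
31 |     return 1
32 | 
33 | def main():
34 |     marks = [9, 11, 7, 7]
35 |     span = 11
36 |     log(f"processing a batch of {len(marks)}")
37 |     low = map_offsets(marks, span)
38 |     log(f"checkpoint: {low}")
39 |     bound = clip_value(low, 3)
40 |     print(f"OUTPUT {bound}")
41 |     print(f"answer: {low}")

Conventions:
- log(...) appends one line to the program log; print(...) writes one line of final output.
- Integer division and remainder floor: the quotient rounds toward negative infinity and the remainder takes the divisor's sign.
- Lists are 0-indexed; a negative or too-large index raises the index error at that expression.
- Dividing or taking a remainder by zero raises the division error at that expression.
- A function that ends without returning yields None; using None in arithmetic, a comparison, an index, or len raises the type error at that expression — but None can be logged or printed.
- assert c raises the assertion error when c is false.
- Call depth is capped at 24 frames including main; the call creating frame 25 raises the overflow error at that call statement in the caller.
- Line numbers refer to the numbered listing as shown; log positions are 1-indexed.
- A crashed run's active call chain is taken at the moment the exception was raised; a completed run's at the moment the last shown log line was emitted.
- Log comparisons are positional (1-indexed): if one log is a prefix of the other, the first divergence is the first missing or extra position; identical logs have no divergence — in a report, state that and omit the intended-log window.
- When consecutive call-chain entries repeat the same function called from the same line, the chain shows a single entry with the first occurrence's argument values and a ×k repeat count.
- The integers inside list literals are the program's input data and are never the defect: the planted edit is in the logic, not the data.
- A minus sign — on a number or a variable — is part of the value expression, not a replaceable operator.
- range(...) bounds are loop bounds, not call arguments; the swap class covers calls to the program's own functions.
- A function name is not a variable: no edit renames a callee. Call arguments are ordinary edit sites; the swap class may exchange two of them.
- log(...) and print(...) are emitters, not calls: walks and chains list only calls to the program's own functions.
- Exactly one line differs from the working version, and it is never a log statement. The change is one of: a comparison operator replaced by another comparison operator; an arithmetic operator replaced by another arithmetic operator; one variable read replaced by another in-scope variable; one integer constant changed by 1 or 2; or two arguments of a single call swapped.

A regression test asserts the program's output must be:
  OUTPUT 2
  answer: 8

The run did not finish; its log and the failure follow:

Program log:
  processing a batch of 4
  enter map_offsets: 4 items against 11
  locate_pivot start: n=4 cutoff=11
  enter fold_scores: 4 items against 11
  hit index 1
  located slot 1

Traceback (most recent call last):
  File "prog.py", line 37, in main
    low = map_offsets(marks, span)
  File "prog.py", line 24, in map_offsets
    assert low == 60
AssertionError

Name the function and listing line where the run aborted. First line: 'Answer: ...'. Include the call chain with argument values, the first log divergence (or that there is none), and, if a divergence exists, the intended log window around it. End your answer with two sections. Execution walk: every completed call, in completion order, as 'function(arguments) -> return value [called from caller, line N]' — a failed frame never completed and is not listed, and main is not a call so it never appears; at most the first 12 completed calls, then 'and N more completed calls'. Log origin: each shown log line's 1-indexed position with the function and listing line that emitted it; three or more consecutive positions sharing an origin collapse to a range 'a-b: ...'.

Answer: the error was raised in map_offsets, line 24.
Key fact: The log ends early — 6 lines, where the working version next logs 'shape_report called with 33, 4'.
Call chain: main -> map_offsets([9, 11, 7, 7], 11) (called at line 37).
First divergence: position 7 (shown log ended at 6 lines; the working version continues: 'shape_report called with 33, 4').
Intended log window:
  5: hit index 1
  6: located slot 1
  7: shape_report called with 33, 4
  8: checkpoint: 8
Execution walk:
  fold_scores([9, 11, 7, 7], 11) -> 1  [called from locate_pivot, line 10]
  locate_pivot([9, 11, 7, 7], 11) -> 33  [called from map_offsets, line 23]
Log line origins:
  1 — main, line 36
  2 — map_offsets, line 22
  3 — locate_pivot, line 9
  4 — fold_scores, line 2
  5 — fold_scores, line 5
  6 — locate_pivot, line 11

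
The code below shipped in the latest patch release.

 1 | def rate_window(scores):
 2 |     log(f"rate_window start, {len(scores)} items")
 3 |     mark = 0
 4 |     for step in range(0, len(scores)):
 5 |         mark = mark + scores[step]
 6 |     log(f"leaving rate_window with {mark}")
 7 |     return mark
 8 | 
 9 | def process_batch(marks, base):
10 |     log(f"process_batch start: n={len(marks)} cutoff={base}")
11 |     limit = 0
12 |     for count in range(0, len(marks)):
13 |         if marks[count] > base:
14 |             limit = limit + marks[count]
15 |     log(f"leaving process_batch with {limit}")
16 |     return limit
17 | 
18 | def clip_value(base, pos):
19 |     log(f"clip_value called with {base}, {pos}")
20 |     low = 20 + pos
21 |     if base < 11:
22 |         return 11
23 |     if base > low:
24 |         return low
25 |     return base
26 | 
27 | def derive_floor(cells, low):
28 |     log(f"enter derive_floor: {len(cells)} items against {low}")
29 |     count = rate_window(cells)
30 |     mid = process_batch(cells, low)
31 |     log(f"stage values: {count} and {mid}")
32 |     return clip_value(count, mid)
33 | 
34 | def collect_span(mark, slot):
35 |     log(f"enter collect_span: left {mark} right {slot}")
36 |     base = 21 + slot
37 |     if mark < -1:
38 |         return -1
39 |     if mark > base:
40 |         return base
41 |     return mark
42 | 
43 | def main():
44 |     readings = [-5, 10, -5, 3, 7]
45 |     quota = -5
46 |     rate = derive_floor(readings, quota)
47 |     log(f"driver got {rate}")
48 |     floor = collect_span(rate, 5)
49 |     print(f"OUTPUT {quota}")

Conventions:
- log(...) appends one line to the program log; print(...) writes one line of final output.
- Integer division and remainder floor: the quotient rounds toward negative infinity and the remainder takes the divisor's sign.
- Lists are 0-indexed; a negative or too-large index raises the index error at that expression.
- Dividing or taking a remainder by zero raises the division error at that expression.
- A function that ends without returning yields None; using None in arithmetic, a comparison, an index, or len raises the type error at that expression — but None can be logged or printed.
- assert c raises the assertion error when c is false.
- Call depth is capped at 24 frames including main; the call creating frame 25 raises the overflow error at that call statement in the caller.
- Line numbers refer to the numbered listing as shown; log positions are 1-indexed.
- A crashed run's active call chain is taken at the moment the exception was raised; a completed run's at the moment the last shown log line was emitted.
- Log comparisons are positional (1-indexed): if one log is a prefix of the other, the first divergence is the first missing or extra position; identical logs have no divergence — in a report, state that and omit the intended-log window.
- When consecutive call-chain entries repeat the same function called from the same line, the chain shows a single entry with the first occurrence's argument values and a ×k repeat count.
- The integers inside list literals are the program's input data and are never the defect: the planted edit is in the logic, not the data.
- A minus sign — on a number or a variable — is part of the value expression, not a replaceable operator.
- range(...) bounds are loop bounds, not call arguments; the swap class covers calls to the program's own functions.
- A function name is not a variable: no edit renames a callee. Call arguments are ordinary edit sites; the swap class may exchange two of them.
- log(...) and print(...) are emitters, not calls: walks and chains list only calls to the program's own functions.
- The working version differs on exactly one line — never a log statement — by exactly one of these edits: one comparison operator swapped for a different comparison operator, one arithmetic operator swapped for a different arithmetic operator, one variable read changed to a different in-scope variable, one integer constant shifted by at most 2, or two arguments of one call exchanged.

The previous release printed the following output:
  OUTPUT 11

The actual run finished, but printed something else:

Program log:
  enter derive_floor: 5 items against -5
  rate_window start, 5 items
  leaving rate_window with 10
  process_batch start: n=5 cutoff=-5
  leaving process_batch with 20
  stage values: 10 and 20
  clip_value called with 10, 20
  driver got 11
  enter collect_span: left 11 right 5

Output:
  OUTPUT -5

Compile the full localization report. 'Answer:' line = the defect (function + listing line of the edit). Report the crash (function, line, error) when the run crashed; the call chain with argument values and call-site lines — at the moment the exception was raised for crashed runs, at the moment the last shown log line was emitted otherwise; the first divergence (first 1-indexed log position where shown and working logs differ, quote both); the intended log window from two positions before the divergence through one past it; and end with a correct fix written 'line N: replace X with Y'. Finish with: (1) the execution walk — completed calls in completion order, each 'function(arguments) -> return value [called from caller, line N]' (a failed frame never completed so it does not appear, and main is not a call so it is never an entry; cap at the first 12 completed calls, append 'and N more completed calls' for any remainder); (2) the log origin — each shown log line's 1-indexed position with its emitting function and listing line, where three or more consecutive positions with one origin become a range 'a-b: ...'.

Answer: the defect is in main at line 49.
Key observation: Nothing in the log betrays the bug — only the output does.
Call chain: main -> collect_span(11, 5) (called at line 48).
First divergence: there is none — every log position agrees.
Execution walk:
  rate_window([-5, 10, -5, 3, 7]) -> 10  [called from derive_floor, line 29]
  process_batch([-5, 10, -5, 3, 7], -5) -> 20  [called from derive_floor, line 30]
  clip_value(10, 20) -> 11  [called from derive_floor, line 32]
  derive_floor([-5, 10, -5, 3, 7], -5) -> 11  [called from main, line 46]
  collect_span(11, 5) -> 11  [called from main, line 48]
Log line origins:
  1: emitted by derive_floor (line 28)
  2: emitted by rate_window (line 2)
  3: emitted by rate_window (line 6)
  4: emitted by process_batch (line 10)
  5: emitted by process_batch (line 15)
  6: emitted by derive_floor (line 31)
  7: emitted by clip_value (line 19)
  8: emitted by main (line 47)
  9: emitted by collect_span (line 35)
A correct fix: line 49: replace `quota` with `floor`.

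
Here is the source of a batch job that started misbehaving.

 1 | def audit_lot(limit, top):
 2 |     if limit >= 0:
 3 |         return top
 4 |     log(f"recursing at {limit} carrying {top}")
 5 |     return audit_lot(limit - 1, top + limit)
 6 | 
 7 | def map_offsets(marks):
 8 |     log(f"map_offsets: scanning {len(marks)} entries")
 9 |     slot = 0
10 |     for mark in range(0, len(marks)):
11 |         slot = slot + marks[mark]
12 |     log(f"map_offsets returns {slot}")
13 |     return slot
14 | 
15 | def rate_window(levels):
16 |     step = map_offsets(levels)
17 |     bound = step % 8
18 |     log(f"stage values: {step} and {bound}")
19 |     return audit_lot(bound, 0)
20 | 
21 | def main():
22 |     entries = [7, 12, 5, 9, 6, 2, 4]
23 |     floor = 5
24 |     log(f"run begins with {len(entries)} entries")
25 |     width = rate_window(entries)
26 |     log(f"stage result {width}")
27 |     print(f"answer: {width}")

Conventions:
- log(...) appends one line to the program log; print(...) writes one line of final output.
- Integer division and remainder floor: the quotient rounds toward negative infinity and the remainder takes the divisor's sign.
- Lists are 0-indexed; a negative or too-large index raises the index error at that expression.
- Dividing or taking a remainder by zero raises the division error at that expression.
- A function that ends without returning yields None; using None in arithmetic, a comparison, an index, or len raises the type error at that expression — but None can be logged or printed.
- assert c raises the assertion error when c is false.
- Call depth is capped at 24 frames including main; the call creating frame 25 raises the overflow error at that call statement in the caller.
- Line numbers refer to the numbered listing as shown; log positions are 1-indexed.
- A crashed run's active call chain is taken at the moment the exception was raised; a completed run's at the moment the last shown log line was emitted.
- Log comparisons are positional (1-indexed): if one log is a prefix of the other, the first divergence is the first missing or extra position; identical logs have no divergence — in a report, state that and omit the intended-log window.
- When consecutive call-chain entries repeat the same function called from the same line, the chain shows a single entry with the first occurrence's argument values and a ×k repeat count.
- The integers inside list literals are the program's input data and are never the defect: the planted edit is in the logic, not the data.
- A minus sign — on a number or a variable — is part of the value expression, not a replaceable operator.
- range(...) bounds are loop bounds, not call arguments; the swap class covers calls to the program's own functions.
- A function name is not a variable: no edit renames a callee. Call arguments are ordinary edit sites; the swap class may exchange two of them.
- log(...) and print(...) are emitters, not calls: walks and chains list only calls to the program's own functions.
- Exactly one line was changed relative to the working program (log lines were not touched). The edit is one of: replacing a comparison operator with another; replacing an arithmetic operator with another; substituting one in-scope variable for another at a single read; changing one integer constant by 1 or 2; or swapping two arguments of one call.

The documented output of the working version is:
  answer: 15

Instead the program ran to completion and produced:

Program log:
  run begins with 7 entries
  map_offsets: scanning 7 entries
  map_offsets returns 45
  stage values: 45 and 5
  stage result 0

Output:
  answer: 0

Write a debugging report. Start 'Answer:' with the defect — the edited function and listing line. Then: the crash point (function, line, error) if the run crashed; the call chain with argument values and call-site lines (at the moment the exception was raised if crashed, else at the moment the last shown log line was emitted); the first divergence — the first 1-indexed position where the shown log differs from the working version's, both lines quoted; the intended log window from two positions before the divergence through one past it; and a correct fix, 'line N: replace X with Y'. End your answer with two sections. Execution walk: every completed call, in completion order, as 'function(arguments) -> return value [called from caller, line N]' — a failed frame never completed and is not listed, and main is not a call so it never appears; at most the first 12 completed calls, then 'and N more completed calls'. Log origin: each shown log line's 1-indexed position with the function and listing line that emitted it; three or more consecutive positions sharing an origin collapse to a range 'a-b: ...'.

Answer: the defect is in audit_lot at line 2.
Key observation: The log first diverges at position 5: the faulty run prints 'stage result 0' where the working version prints 'recursing at 5 carrying 0'.
Call chain: main.
First divergence: at position 5 the run shows 'stage result 0' where the working version logs 'recursing at 5 carrying 0'.
Intended log window:
  3: map_offsets returns 45
  4: stage values: 45 and 5
  5: recursing at 5 carrying 0
  6: recursing at 4 carrying 5
Execution walk:
  map_offsets([7, 12, 5, 9, 6, 2, 4]) -> 45  [called from rate_window, line 16]
  audit_lot(5, 0) -> 0  [called from rate_window, line 19]
  rate_window([7, 12, 5, 9, 6, 2, 4]) -> 0  [called from main, line 25]
Log origins:
  1: emitted by main (line 24)
  2: emitted by map_offsets (line 8)
  3: emitted by map_offsets (line 12)
  4: emitted by rate_window (line 18)
  5: emitted by main (line 26)
A correct fix: line 2: replace `>=` with `<=`.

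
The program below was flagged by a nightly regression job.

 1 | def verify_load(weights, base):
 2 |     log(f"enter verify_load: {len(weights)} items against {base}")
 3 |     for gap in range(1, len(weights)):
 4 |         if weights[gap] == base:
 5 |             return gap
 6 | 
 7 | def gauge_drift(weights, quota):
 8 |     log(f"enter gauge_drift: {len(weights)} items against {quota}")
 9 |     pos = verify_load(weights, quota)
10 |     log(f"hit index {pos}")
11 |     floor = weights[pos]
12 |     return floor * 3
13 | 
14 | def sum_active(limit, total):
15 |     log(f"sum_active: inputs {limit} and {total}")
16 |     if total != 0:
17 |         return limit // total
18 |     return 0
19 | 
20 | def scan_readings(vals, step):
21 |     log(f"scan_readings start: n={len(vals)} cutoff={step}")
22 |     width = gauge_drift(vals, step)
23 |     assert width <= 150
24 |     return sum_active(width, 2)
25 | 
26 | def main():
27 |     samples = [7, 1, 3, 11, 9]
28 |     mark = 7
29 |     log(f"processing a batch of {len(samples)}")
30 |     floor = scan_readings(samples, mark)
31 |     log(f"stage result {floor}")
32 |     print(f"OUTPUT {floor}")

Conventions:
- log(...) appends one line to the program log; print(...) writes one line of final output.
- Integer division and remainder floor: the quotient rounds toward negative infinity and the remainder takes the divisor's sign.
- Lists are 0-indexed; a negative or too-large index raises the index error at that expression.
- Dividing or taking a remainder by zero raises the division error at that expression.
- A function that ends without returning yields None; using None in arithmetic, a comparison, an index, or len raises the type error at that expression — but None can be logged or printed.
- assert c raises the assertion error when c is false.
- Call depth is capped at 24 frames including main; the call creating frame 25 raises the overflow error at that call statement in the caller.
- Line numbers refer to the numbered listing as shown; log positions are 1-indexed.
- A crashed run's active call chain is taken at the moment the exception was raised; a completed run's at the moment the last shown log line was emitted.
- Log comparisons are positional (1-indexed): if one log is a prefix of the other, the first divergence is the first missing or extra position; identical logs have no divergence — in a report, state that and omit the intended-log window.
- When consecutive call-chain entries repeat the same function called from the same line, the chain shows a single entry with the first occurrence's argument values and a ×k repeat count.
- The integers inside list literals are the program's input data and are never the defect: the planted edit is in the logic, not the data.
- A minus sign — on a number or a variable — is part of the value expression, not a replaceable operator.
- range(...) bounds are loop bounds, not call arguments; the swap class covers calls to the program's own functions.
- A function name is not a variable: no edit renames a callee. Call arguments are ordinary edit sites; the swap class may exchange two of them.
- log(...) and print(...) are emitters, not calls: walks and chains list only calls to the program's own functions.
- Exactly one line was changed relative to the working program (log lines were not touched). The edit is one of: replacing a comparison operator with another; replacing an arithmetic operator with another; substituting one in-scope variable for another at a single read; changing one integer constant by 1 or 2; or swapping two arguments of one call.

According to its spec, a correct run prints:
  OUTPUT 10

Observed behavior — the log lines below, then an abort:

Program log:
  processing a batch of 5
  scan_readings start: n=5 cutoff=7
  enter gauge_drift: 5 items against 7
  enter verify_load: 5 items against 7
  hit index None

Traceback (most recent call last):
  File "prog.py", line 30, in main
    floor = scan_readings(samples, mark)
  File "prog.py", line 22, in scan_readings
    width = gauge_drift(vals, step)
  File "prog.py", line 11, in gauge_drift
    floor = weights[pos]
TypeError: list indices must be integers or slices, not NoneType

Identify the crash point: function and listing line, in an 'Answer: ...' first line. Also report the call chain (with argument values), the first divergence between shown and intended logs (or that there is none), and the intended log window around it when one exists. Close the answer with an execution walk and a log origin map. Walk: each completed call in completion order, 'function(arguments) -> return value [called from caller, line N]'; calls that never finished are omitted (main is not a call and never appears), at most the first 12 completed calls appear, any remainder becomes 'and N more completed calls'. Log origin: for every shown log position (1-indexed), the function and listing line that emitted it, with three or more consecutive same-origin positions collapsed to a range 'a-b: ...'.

Answer: the error was raised in gauge_drift, line 11.
Key observation: At log position 5 the runs split — shown 'hit index None', but the working version logs 'hit index 0'.
Call chain: main -> scan_readings([7, 1, 3, 11, 9], 7) (called at line 30) -> gauge_drift([7, 1, 3, 11, 9], 7) (called at line 22).
First divergence: position 5; shown 'hit index None' vs intended 'hit index 0'.
Intended log window:
  3: enter gauge_drift: 5 items against 7
  4: enter verify_load: 5 items against 7
  5: hit index 0
  6: sum_active: inputs 21 and 2
Execution walk:
  verify_load([7, 1, 3, 11, 9], 7) -> None  [called from gauge_drift, line 9]
Log origins:
  1: from main, line 29
  2: from scan_readings, line 21
  3: from gauge_drift, line 8
  4: from verify_load, line 2
  5: from gauge_drift, line 10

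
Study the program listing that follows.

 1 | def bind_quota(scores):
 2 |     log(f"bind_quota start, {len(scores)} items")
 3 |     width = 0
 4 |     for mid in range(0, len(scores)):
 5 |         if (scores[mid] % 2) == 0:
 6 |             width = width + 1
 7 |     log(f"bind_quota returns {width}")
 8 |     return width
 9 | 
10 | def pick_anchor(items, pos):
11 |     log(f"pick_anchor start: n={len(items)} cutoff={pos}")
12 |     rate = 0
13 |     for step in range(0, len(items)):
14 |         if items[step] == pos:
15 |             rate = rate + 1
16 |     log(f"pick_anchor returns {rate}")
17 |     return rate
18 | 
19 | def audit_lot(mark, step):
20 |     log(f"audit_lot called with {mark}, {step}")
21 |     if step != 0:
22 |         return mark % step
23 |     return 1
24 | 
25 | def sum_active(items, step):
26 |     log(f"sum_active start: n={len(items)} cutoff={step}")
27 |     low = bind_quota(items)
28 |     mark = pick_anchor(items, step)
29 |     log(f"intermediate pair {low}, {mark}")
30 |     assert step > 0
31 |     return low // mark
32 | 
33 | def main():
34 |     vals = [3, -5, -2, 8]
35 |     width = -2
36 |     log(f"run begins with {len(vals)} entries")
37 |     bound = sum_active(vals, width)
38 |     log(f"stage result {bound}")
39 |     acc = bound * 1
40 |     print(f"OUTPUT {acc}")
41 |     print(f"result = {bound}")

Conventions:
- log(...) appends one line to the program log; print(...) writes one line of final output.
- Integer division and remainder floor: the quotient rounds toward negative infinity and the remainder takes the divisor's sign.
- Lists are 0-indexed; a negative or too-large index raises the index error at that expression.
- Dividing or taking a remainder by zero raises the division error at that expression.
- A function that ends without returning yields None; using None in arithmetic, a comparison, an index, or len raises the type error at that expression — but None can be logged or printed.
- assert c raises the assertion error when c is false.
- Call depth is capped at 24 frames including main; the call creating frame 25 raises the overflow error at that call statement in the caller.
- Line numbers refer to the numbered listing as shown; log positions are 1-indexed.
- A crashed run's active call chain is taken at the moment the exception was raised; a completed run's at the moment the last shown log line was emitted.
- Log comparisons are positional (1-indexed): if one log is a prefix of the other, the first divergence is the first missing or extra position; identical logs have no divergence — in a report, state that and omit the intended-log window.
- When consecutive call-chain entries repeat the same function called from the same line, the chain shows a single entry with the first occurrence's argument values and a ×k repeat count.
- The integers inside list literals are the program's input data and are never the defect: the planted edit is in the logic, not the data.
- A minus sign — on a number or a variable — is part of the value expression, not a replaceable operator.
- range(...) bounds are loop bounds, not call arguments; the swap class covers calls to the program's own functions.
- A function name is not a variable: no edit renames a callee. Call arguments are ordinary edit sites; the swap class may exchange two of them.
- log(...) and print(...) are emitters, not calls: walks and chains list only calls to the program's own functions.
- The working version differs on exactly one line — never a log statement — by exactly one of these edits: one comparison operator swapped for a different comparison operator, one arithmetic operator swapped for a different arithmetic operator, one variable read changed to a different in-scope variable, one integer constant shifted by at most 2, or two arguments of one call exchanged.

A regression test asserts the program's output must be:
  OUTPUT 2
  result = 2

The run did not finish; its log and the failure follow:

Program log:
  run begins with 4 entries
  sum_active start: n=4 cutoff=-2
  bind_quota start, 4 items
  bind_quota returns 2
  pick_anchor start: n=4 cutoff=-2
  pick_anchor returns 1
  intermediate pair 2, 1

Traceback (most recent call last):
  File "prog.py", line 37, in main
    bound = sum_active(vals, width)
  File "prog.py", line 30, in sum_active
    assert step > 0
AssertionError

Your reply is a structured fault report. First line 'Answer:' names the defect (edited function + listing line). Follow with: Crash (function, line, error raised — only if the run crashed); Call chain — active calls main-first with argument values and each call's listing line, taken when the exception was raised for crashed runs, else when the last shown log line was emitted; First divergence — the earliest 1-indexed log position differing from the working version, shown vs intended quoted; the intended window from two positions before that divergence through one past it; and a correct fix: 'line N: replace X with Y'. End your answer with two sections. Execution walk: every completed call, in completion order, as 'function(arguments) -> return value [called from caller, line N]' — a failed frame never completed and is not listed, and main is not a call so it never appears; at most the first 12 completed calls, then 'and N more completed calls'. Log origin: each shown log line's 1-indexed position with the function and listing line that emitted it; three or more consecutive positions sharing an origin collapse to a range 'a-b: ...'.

Answer: the defect is in sum_active at line 30.
Key observation: The shown log is a 7-line prefix of the intended one, whose next entry is 'stage result 2'.
Crash: sum_active, line 30, AssertionError.
Call chain: main -> sum_active([3, -5, -2, 8], -2) (called at line 37).
First divergence: position 8; the shown log stops at 7 lines while the working version next logs 'stage result 2'.
Intended log window:
  6: pick_anchor returns 1
  7: intermediate pair 2, 1
  8: stage result 2
Execution walk:
  bind_quota([3, -5, -2, 8]) -> 2  [called from sum_active, line 27]
  pick_anchor([3, -5, -2, 8], -2) -> 1  [called from sum_active, line 28]
Origin of each log line:
  1: logged in main at line 36
  2: logged in sum_active at line 26
  3: logged in bind_quota at line 2
  4: logged in bind_quota at line 7
  5: logged in pick_anchor at line 11
  6: logged in pick_anchor at line 16
  7: logged in sum_active at line 29
A correct fix: line 30: replace `step` with `mark`.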